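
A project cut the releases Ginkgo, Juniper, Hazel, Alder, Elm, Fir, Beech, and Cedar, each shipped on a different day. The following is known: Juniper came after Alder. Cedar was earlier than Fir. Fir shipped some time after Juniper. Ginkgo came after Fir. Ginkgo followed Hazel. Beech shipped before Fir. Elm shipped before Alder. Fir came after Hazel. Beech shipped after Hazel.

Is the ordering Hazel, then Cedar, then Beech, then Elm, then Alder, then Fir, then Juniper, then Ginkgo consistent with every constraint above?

The constraints require Juniper before Fir, but in the proposed sequence Fir appears ahead of Juniper. That one violation is enough.

no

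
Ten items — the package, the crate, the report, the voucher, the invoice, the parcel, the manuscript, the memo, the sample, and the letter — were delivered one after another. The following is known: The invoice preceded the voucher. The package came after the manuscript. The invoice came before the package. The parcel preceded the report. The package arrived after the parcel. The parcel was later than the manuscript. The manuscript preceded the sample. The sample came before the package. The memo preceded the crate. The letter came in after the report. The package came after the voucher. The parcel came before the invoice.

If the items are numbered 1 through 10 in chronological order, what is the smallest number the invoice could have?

The manuscript and the parcel must both come before the invoice — 2 forced predecessors.
Nothing else is forced ahead of the invoice, so its earliest slot is position 2 + 1 = 3.

3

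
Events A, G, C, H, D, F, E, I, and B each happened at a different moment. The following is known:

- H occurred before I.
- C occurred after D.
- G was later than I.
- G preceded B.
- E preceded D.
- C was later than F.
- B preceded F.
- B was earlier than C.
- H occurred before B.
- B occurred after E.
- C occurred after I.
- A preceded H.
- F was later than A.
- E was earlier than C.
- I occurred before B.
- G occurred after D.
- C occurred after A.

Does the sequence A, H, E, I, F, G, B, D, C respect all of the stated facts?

The constraints require B before F, but in the proposed sequence F appears ahead of B. That one violation is enough.

no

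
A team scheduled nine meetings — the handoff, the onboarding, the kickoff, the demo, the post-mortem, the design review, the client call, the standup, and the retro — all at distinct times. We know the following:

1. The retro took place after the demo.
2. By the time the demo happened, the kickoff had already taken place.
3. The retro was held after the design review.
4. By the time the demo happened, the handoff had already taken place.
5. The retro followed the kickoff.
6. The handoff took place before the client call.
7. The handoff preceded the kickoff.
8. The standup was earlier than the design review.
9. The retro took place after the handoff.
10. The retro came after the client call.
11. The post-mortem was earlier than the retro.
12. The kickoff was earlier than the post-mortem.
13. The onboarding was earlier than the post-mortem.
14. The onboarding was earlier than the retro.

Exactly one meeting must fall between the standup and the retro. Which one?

the design review

Tracing the constraints gives the standup → the design review → the retro, so the design review sits after the standup and before the retro.
No other meeting is forced both after the standup and before the retro.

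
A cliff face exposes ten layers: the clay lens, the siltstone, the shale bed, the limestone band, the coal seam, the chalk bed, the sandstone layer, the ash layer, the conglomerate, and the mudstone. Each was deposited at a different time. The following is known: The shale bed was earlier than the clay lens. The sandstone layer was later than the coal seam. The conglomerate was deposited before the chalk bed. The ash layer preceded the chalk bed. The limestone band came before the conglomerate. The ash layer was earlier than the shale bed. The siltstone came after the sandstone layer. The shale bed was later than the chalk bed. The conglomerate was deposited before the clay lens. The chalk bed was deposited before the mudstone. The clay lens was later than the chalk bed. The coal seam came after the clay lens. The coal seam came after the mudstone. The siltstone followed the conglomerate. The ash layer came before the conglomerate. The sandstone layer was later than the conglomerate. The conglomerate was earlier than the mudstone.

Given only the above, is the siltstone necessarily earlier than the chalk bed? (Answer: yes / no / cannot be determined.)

no

Tracing the constraints gives the chalk bed → the mudstone → the coal seam → the sandstone layer → the siltstone, so the chalk bed must come before the siltstone.
That means the siltstone cannot be before the chalk bed.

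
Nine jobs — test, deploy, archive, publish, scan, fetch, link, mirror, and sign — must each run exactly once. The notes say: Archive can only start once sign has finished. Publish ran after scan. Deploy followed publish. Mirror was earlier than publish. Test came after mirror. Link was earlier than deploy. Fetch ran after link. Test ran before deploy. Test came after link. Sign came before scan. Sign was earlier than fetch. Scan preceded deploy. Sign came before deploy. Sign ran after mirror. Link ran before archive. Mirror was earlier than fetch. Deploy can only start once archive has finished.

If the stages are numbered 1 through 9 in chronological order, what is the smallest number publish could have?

4

Mirror, scan, and sign must all come before publish — 3 forced predecessors.
Nothing else is forced ahead of publish, so its earliest slot is position 3 + 1 = 4.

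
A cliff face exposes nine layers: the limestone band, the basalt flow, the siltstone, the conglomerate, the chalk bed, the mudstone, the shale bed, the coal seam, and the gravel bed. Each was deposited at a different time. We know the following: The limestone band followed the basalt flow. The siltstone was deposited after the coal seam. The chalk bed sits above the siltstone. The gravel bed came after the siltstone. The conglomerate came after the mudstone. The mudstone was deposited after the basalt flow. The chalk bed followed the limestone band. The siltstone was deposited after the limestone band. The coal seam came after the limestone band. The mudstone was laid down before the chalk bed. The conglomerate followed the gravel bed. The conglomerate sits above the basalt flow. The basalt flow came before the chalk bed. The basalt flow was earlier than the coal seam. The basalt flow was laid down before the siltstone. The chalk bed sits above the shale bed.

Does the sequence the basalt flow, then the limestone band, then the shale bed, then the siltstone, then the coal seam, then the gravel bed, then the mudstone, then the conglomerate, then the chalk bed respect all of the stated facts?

The constraints require the coal seam before the siltstone, but in the proposed sequence the siltstone appears ahead of the coal seam. That one violation is enough.

no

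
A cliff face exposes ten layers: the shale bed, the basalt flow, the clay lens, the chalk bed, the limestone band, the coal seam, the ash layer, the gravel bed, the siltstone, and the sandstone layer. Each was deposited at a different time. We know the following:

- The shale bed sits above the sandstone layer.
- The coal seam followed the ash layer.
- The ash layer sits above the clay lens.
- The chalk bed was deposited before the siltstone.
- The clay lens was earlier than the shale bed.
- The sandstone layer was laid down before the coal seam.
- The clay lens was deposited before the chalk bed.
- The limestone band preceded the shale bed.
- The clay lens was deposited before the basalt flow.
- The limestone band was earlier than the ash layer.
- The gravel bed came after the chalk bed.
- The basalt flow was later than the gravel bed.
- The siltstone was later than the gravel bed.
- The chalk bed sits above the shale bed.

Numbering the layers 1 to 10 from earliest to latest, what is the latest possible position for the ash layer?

The ash layer must come before the coal seam — 1 layer forced after it.
Everything else can be placed before the ash layer in some valid order, so the ash layer can sit as late as position 10 − 1 = 9.

9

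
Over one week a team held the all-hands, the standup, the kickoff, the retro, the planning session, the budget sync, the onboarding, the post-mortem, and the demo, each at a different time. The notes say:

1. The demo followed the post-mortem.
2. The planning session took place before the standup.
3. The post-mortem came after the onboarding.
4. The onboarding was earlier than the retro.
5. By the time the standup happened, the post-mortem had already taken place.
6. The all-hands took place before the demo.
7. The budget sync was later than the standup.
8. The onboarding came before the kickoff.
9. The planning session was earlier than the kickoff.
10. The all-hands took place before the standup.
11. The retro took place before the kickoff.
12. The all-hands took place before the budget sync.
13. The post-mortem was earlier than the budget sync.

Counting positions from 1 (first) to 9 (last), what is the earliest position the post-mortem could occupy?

2

The onboarding must come before the post-mortem — 1 forced predecessor.
Nothing else is forced ahead of the post-mortem, so its earliest slot is position 1 + 1 = 2.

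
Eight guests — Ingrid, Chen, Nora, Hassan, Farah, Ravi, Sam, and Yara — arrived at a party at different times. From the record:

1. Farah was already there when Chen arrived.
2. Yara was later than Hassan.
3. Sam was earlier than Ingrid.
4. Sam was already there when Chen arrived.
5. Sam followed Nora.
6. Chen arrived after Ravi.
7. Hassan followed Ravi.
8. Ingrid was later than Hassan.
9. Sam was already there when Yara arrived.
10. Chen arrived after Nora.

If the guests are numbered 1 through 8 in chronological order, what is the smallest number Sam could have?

Nora must come before Sam — 1 forced predecessor.
Nothing else is forced ahead of Sam, so their earliest slot is position 1 + 1 = 2.

2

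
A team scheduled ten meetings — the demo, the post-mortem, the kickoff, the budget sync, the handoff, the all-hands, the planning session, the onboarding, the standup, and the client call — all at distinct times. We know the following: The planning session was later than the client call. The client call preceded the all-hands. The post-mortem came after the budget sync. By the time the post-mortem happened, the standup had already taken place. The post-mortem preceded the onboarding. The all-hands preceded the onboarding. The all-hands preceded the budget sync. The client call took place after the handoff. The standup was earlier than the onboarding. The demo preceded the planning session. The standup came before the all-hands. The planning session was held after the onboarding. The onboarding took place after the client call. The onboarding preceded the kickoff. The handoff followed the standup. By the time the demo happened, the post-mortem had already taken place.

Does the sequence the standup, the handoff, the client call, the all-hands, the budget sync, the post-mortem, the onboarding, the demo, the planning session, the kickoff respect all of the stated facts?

yes

Check each stated constraint against the proposed order — e.g. the client call is ahead of the planning session; the standup is ahead of the onboarding. Every pair is in the required order; nothing is violated.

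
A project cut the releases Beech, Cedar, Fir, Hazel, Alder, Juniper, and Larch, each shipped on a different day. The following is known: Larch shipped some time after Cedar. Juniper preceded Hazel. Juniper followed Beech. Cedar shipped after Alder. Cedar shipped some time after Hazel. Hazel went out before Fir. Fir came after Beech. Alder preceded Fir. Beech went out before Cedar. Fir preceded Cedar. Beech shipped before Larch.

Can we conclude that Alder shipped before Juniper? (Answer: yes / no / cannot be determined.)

cannot be determined

No chain of stated constraints runs from Alder to Juniper, and none runs from Juniper to Alder either.
So the relative order of Alder and Juniper is not fixed by the given facts.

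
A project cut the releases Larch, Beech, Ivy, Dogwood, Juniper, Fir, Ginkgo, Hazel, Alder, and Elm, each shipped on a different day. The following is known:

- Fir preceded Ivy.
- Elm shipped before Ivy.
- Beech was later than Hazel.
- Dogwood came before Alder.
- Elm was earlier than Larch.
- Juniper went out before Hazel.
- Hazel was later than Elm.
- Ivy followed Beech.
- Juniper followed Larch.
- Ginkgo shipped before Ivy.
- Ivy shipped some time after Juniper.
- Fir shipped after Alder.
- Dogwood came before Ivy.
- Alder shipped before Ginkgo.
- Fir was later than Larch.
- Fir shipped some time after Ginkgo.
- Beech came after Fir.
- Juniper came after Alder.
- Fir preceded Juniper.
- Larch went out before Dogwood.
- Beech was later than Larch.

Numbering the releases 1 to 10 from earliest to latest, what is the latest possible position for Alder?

Alder must come before Beech, Fir, Ginkgo, Hazel, Ivy, and Juniper — 6 releases forced after it.
Everything else can be placed before Alder in some valid order, so Alder can sit as late as position 10 − 6 = 4.

4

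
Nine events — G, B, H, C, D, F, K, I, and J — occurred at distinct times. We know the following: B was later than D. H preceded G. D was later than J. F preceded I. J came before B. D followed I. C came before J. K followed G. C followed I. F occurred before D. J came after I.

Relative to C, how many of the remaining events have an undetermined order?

3

Forced before C: F and I; forced after C: B, D, and J.
That leaves G, H, and K with no forced order relative to C — 3.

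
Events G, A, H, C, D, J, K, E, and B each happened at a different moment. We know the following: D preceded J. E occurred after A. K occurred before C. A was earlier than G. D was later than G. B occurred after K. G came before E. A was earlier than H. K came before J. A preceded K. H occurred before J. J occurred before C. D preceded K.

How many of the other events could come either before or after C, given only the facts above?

2

Forced before C: A, D, G, H, J, and K.
That leaves B and E with no forced order relative to C — 2.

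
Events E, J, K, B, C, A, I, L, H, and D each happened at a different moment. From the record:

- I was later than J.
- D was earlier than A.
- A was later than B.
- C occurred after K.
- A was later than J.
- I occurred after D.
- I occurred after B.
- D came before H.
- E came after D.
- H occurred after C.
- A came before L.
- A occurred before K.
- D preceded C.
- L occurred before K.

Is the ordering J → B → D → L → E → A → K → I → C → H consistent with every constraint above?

The constraints require A before L, but in the proposed sequence L appears ahead of A. That one violation is enough.

no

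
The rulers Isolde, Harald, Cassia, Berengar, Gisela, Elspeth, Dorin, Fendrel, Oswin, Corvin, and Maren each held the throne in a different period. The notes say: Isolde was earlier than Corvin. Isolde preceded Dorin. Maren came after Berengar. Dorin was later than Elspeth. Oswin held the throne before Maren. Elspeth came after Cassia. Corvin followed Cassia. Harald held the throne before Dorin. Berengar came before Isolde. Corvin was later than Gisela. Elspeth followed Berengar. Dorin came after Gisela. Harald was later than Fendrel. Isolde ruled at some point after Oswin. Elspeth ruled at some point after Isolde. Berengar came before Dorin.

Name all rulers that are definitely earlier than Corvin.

Directly stated before Corvin: Cassia, Gisela, and Isolde.
Berengar reaches Corvin via Berengar → Isolde → Corvin.
Oswin reaches Corvin via Oswin → Isolde → Corvin.

Berengar, Cassia, Gisela, Isolde, Oswin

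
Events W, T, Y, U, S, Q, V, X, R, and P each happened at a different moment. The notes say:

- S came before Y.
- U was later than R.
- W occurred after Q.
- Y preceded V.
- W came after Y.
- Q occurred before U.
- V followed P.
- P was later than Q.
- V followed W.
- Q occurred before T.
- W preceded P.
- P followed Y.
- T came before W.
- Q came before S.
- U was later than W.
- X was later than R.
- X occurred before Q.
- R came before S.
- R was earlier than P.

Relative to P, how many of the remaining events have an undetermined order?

1

Forced before P: Q, R, S, T, W, X, and Y; forced after P: V.
That leaves U with no forced order relative to P — 1.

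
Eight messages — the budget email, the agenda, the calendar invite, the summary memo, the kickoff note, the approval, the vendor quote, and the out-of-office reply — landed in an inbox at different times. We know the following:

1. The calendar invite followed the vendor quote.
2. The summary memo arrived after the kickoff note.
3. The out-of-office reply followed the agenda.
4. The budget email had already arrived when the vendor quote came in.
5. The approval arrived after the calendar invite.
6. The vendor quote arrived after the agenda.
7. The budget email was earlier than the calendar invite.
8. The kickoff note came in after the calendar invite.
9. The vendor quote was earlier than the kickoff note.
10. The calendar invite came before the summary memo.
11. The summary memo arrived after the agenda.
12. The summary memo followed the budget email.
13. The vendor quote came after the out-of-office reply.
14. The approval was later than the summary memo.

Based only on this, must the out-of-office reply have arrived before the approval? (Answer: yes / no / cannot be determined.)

yes

Chain the constraints: the out-of-office reply → the vendor quote → the calendar invite → the approval. Each link is directly stated, so the out-of-office reply comes before the approval.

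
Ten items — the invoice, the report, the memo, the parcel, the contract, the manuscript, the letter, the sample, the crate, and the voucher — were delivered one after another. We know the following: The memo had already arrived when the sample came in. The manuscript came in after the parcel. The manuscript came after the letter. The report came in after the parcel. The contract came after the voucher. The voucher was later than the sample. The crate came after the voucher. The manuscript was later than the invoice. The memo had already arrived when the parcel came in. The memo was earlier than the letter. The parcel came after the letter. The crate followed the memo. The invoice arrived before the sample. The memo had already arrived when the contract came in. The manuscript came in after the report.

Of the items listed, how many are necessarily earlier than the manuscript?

Directly stated before the manuscript: the invoice, the letter, the parcel, and the report.
The memo reaches the manuscript via the memo → the letter → the manuscript.
That's the invoice, the letter, the memo, the parcel, and the report — 5 in all.

5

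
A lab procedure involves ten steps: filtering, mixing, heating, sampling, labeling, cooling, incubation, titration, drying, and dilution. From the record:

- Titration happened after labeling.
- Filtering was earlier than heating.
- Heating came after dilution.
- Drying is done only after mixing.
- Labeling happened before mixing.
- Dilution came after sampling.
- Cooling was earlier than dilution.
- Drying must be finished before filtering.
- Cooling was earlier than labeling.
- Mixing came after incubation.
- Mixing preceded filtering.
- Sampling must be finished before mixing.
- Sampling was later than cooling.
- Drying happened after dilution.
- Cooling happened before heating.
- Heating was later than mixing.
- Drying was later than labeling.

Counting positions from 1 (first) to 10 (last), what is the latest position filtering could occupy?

9

Filtering must come before heating — 1 step forced after it.
Everything else can be placed before filtering in some valid order, so filtering can sit as late as position 10 − 1 = 9.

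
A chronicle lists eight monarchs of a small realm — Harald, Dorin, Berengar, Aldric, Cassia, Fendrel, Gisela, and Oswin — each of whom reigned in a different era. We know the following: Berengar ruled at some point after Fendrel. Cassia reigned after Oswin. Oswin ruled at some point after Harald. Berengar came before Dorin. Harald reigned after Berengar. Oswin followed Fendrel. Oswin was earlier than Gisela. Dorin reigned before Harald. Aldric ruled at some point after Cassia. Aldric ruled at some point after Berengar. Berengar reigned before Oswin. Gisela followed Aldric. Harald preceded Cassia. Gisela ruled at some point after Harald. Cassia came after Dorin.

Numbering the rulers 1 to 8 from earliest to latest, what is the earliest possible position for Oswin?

Berengar, Dorin, Fendrel, and Harald must all come before Oswin — 4 forced predecessors.
Nothing else is forced ahead of Oswin, so their earliest slot is position 4 + 1 = 5.

5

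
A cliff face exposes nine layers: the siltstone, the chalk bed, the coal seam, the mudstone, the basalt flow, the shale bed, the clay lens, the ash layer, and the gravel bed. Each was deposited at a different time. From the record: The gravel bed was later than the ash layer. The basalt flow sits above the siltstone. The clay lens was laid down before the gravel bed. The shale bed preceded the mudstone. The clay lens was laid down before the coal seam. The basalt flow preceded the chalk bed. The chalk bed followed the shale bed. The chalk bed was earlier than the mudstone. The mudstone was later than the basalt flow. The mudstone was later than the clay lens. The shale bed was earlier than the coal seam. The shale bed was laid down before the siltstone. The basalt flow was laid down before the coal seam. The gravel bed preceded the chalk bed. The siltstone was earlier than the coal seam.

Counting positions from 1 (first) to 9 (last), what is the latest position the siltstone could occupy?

5

The siltstone must come before the basalt flow, the chalk bed, the coal seam, and the mudstone — 4 layers forced after it.
Everything else can be placed before the siltstone in some valid order, so the siltstone can sit as late as position 9 − 4 = 5.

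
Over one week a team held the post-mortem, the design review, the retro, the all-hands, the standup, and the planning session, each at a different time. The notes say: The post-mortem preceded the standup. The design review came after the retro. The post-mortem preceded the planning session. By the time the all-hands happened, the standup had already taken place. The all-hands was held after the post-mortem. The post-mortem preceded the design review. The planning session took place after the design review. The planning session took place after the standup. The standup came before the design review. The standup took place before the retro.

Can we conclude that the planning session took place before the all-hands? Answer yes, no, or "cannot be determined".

No chain of stated constraints runs from the planning session to the all-hands, and none runs from the all-hands to the planning session either.
So the relative order of the planning session and the all-hands is not fixed by the given facts.

cannot be determined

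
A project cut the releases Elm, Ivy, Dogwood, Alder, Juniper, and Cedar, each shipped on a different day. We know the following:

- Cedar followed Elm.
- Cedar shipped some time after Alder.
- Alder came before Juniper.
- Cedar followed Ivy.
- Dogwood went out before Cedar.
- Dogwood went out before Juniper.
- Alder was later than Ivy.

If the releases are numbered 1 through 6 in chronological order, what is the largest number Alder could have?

Alder must come before Cedar and Juniper — 2 releases forced after it.
Everything else can be placed before Alder in some valid order, so Alder can sit as late as position 6 − 2 = 4.

4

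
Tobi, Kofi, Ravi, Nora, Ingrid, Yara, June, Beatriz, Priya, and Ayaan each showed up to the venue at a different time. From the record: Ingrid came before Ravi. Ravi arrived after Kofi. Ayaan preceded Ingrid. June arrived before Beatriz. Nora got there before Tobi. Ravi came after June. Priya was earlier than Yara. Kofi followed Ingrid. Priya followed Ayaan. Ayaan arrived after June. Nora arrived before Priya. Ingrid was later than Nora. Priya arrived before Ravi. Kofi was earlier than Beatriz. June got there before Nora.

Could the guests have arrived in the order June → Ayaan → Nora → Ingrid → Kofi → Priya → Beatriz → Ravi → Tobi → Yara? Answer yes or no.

yes

Check each stated constraint against the proposed order — e.g. Nora is ahead of Tobi; June is ahead of Ravi. Every pair is in the required order; nothing is violated.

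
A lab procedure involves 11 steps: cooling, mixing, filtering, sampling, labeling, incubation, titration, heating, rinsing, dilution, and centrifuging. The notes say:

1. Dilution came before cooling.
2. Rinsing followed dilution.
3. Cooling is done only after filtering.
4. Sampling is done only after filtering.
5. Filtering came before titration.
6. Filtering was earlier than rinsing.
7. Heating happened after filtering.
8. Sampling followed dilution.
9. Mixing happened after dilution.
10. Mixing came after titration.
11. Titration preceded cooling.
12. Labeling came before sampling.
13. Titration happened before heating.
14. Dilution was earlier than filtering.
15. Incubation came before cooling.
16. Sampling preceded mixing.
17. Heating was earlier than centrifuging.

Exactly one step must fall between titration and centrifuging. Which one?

heating

Tracing the constraints gives titration → heating → centrifuging, so heating sits after titration and before centrifuging.
No other step is forced both after titration and before centrifuging.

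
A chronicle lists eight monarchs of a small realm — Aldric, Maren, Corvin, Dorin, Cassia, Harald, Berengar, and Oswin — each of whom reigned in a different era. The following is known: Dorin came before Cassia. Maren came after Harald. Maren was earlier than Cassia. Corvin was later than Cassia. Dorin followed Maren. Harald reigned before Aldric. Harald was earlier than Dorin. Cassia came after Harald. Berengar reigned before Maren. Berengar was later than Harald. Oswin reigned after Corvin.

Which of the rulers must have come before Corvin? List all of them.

Directly stated before Corvin: Cassia.
Berengar reaches Corvin via Berengar → Maren → Cassia → Corvin.
Dorin reaches Corvin via Dorin → Cassia → Corvin.
Harald reaches Corvin via Harald → Cassia → Corvin.
Likewise Maren reaches Corvin by chaining the stated constraints.
No chain forces Oswin (or any of the others) ahead of Corvin.

Berengar, Cassia, Dorin, Harald, Maren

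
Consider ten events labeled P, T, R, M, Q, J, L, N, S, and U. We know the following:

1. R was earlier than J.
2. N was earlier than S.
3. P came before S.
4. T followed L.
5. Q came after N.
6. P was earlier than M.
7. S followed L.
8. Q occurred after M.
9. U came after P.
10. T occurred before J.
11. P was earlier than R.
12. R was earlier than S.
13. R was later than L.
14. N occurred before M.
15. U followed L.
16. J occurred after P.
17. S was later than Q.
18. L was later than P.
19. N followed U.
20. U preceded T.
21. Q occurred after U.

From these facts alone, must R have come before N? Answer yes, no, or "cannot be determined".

cannot be determined

No chain of stated constraints runs from R to N, and none runs from N to R either.
So the relative order of R and N is not fixed by the given facts.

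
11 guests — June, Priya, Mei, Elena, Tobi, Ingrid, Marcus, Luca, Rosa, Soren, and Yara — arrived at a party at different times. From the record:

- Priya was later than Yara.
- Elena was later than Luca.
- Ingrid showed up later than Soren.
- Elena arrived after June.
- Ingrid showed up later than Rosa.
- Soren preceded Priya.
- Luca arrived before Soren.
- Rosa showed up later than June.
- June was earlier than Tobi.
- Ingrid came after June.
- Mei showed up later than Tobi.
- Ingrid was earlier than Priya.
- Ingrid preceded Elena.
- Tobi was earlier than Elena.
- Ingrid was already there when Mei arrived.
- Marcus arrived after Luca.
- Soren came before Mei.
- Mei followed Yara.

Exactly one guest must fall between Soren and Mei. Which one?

Ingrid

Tracing the constraints gives Soren → Ingrid → Mei, so Ingrid sits after Soren and before Mei.
No other guest is forced both after Soren and before Mei.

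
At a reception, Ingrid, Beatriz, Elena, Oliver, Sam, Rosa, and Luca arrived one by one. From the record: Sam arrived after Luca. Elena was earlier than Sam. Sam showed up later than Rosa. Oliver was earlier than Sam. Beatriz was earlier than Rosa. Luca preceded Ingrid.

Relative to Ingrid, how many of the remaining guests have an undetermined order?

5

Forced before Ingrid: Luca.
That leaves Beatriz, Elena, Oliver, Rosa, and Sam with no forced order relative to Ingrid — 5.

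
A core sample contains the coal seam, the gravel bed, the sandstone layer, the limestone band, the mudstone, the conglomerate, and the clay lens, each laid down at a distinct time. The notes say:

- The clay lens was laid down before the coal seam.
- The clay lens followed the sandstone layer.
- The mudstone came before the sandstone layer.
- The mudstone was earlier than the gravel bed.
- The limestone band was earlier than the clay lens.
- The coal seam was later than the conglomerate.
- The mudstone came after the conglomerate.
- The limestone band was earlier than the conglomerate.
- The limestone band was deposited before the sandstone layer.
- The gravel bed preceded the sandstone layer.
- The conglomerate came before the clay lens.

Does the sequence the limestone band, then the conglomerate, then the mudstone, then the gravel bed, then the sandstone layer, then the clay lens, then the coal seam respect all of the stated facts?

yes

Check each stated constraint against the proposed order — e.g. the conglomerate is ahead of the coal seam; the limestone band is ahead of the clay lens. Every pair is in the required order; nothing is violated.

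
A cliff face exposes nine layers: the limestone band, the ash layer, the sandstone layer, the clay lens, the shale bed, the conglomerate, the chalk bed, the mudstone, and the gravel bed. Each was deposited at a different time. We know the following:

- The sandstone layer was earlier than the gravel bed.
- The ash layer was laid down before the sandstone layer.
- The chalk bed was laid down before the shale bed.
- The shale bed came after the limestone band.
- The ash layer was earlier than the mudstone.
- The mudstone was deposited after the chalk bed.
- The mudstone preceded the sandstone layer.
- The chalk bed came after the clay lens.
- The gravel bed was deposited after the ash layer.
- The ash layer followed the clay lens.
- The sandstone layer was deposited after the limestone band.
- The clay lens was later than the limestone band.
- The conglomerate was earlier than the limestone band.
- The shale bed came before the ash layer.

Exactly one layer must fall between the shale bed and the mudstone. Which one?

Tracing the constraints gives the shale bed → the ash layer → the mudstone, so the ash layer sits after the shale bed and before the mudstone.
No other layer is forced both after the shale bed and before the mudstone.

the ash layer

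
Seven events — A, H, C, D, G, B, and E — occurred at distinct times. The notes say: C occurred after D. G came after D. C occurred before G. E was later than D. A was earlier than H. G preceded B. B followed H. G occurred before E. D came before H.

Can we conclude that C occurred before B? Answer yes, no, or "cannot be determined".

yes

Chain the constraints: C → G → B. Each link is directly stated, so C comes before B.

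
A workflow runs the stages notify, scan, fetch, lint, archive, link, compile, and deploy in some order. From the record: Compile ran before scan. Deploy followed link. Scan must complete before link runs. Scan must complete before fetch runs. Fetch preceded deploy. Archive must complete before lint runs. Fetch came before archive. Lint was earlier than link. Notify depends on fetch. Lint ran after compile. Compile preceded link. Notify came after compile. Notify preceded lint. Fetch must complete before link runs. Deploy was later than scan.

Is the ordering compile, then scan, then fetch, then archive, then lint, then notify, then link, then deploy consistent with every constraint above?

The constraints require notify before lint, but in the proposed sequence lint appears ahead of notify. That one violation is enough.

no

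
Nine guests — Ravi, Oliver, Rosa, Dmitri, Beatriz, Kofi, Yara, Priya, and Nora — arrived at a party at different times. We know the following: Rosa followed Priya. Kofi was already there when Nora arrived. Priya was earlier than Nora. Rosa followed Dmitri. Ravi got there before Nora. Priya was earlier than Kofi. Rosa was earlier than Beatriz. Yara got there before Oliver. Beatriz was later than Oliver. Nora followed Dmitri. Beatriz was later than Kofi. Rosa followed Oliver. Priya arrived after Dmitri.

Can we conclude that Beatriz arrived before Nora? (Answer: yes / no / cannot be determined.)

cannot be determined

No chain of stated constraints runs from Beatriz to Nora, and none runs from Nora to Beatriz either.
So the relative order of Beatriz and Nora is not fixed by the given facts.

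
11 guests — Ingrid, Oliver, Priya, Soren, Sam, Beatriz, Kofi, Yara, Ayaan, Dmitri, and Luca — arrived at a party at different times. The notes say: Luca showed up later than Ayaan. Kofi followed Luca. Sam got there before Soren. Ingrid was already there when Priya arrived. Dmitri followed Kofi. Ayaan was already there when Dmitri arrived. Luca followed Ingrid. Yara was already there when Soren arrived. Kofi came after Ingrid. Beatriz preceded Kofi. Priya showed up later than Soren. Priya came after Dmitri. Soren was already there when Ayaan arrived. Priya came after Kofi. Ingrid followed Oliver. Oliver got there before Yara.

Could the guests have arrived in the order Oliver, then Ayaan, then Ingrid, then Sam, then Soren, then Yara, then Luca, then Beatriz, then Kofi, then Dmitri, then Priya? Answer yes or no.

no

The constraints require Soren before Ayaan, but in the proposed sequence Ayaan appears ahead of Soren. That one violation is enough.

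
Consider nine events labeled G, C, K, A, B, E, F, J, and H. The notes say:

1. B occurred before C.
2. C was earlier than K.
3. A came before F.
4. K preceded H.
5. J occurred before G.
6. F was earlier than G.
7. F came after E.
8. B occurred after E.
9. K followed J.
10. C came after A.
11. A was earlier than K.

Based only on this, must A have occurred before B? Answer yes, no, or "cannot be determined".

cannot be determined

No chain of stated constraints runs from A to B, and none runs from B to A either.
So the relative order of A and B is not fixed by the given facts.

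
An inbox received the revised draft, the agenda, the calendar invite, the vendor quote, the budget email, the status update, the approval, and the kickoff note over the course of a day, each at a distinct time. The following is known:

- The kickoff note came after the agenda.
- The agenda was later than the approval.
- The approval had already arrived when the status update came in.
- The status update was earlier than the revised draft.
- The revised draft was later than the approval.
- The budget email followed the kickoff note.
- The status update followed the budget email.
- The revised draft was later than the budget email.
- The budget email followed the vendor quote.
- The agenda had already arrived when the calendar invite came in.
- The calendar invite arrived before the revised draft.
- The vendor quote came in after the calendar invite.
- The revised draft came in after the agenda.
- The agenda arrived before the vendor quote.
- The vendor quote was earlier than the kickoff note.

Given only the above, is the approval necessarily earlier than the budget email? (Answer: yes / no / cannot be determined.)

Chain the constraints: the approval → the agenda → the kickoff note → the budget email. Each link is directly stated, so the approval comes before the budget email.

yes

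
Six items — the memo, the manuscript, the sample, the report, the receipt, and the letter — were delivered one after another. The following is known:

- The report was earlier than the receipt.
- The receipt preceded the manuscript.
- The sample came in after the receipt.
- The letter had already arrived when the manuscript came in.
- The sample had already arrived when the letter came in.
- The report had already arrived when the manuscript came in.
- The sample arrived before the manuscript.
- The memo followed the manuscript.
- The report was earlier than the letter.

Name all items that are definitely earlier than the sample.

the receipt, the report

Directly stated before the sample: the receipt.
The report reaches the sample via the report → the receipt → the sample.
No chain forces the letter (or any of the others) ahead of the sample.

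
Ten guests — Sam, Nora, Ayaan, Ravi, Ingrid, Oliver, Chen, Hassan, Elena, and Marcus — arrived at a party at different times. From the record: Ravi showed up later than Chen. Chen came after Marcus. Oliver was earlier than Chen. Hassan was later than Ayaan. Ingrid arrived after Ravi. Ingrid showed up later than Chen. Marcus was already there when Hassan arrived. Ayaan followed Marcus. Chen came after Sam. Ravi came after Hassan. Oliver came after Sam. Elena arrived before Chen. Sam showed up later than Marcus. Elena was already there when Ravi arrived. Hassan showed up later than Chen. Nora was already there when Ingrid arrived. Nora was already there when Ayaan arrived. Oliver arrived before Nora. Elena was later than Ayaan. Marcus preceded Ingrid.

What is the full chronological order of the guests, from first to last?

The constraints fix every adjacent pair, so only one ordering works:
Marcus → Sam → Oliver → Nora → Ayaan → Elena → Chen → Hassan → Ravi → Ingrid.

Marcus, Sam, Oliver, Nora, Ayaan, Elena, Chen, Hassan, Ravi, Ingrid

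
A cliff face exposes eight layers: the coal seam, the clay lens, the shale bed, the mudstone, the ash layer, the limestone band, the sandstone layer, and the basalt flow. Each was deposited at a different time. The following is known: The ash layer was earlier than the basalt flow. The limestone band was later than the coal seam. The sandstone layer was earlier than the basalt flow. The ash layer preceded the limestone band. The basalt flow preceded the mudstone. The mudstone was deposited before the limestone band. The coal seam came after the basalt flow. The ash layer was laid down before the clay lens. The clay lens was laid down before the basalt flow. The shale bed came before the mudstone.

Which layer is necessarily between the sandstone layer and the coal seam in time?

Tracing the constraints gives the sandstone layer → the basalt flow → the coal seam, so the basalt flow sits after the sandstone layer and before the coal seam.
No other layer is forced both after the sandstone layer and before the coal seam.

the basalt flow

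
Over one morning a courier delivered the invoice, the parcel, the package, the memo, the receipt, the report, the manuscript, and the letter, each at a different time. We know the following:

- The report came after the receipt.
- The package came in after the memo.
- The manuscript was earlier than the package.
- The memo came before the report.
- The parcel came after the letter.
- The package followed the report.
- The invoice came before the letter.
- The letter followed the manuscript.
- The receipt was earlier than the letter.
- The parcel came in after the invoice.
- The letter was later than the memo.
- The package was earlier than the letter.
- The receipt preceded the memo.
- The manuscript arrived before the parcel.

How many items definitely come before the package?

Directly stated before the package: the manuscript, the memo, and the report.
The receipt reaches the package via the receipt → the memo → the package.
No chain forces the invoice (or any of the others) ahead of the package.
That's the manuscript, the memo, the receipt, and the report — 4 in all.

4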